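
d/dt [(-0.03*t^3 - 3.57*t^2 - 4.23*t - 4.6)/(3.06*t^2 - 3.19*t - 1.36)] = (-0.0918*t^4 + 0.191399999999998*t^3 + 24.4545*t^2 + 37.8624*t - 8.9212)/(9.3636*t^4 - 19.5228*t^3 + 1.8529*t^2 + 8.6768*t + 1.8496)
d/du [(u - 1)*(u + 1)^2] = (u + 1)*(3*u - 1)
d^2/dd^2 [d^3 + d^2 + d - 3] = 6*d + 2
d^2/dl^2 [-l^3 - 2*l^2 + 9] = -6*l - 4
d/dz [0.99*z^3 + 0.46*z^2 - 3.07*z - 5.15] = 2.97*z^2 + 0.92*z - 3.07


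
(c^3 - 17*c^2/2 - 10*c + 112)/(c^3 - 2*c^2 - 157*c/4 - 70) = 2*(c - 4)/(2*c + 5)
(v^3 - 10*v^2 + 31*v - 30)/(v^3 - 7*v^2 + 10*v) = (v - 3)/v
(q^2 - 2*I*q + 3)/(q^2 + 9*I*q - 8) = (q - 3*I)/(q + 8*I)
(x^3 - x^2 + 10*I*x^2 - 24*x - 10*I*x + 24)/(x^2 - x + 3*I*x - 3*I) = (x^2 + 10*I*x - 24)/(x + 3*I)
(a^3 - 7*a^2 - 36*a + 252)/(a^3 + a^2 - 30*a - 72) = (a^2 - a - 42)/(a^2 + 7*a + 12)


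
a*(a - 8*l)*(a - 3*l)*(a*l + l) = a^4*l - 11*a^3*l^2 + a^3*l + 24*a^2*l^3 - 11*a^2*l^2 + 24*a*l^3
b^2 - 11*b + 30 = (b - 6)*(b - 5)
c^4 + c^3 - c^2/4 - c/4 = c*(c - 1/2)*(c + 1/2)*(c + 1)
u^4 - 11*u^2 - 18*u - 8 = (u - 4)*(u + 1)^2*(u + 2)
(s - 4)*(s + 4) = s^2 - 16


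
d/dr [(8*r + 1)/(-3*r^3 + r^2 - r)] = (48*r^3 + r^2 - 2*r + 1)/(r^2*(9*r^4 - 6*r^3 + 7*r^2 - 2*r + 1))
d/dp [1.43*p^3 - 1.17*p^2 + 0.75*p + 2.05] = 4.29*p^2 - 2.34*p + 0.75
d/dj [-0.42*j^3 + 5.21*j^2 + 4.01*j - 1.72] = -1.26*j^2 + 10.42*j + 4.01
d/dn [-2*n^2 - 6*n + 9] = -4*n - 6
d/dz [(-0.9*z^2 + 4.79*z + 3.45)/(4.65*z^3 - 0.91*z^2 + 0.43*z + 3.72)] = (4.185*z^4 - 44.547*z^3 - 44.1556*z^2 - 0.417*z + 16.3353)/(21.6225*z^6 - 8.463*z^5 + 4.8271*z^4 + 33.8134*z^3 - 6.5855*z^2 + 3.1992*z + 13.8384)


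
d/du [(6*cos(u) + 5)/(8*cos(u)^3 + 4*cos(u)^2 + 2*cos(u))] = (48*cos(u)^3 + 72*cos(u)^2 + 20*cos(u) + 5)*sin(u)/(2*(-4*sin(u)^2 + 2*cos(u) + 5)^2*cos(u)^2)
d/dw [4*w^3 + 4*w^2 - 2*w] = 12*w^2 + 8*w - 2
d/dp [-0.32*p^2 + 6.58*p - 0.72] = 6.58 - 0.64*p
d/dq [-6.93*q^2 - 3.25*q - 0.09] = -13.86*q - 3.25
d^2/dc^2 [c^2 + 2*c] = 2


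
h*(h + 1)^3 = h^4 + 3*h^3 + 3*h^2 + h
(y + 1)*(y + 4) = y^2 + 5*y + 4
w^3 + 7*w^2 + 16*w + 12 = (w + 2)^2*(w + 3)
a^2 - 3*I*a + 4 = (a - 4*I)*(a + I)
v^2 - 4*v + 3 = (v - 3)*(v - 1)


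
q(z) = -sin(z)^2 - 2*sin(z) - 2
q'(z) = -2*sin(z)*cos(z) - 2*cos(z) = -2*(sin(z) + 1)*cos(z)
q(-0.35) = -1.43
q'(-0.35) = -1.23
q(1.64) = -4.99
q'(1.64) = 0.28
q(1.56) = -5.00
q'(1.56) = -0.04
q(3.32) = -1.68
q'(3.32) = 1.62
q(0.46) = -3.08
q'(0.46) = -2.59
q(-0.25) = -1.57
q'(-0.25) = -1.46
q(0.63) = -3.53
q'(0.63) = -2.57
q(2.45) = -3.68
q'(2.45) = 2.52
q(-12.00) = -3.36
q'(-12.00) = -2.59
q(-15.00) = -1.12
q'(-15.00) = 0.53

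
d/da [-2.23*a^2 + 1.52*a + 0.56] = 1.52 - 4.46*a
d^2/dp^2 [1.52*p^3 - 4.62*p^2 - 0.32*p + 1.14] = 9.12*p - 9.24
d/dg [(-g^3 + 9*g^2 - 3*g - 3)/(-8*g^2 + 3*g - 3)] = 2*(4*g^4 - 3*g^3 + 6*g^2 - 51*g + 9)/(64*g^4 - 48*g^3 + 57*g^2 - 18*g + 9)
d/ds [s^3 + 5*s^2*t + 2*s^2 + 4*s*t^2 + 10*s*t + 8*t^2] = 3*s^2 + 10*s*t + 4*s + 4*t^2 + 10*t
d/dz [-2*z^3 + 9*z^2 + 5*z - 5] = -6*z^2 + 18*z + 5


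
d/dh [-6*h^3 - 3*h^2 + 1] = 6*h*(-3*h - 1)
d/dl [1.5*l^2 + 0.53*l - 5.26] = 3.0*l + 0.53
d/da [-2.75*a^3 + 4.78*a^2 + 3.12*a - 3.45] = -8.25*a^2 + 9.56*a + 3.12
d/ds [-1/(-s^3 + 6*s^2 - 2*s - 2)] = (-3*s^2 + 12*s - 2)/(s^3 - 6*s^2 + 2*s + 2)^2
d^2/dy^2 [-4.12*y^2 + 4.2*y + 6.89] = -8.24000000000000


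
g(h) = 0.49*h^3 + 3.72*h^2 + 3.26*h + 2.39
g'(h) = 1.47*h^2 + 7.44*h + 3.26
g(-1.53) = 4.36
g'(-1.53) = -4.68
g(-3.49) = 15.49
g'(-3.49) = -4.80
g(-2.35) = 8.91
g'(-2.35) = -6.11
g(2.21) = 33.05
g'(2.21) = 26.88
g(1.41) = 15.76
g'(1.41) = 16.67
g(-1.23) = 3.10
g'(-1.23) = -3.67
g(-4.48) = 18.39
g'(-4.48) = -0.57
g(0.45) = 4.65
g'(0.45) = 6.91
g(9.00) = 690.26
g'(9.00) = 189.29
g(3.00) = 58.88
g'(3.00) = 38.81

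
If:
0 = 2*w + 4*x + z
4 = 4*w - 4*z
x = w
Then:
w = 1/7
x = 1/7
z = -6/7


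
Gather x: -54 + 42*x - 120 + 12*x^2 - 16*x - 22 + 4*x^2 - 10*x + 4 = 16*x^2 + 16*x - 192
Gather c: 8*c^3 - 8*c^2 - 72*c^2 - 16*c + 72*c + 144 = 8*c^3 - 80*c^2 + 56*c + 144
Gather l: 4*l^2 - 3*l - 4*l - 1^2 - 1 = 4*l^2 - 7*l - 2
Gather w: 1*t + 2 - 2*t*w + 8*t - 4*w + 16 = 9*t + w*(-2*t - 4) + 18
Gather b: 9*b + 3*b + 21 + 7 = 12*b + 28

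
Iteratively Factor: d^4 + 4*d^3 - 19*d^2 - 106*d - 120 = (d + 2)*(d^3 + 2*d^2 - 23*d - 60) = (d + 2)*(d + 4)*(d^2 - 2*d - 15) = (d - 5)*(d + 2)*(d + 4)*(d + 3)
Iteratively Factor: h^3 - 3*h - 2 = (h + 1)*(h^2 - h - 2) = (h + 1)^2*(h - 2)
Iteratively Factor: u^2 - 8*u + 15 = (u - 5)*(u - 3)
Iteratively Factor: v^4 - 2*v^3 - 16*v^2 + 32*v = (v - 4)*(v^3 + 2*v^2 - 8*v) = (v - 4)*(v + 4)*(v^2 - 2*v) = (v - 4)*(v - 2)*(v + 4)*(v)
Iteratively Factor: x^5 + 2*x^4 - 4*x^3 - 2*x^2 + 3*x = (x)*(x^4 + 2*x^3 - 4*x^2 - 2*x + 3) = x*(x + 3)*(x^3 - x^2 - x + 1) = x*(x + 1)*(x + 3)*(x^2 - 2*x + 1) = x*(x - 1)*(x + 1)*(x + 3)*(x - 1)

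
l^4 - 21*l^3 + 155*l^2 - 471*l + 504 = (l - 8)*(l - 7)*(l - 3)^2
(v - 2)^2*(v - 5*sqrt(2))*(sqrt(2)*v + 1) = sqrt(2)*v^4 - 9*v^3 - 4*sqrt(2)*v^3 - sqrt(2)*v^2 + 36*v^2 - 36*v + 20*sqrt(2)*v - 20*sqrt(2)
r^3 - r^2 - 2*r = r*(r - 2)*(r + 1)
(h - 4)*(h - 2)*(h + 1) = h^3 - 5*h^2 + 2*h + 8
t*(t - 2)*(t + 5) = t^3 + 3*t^2 - 10*t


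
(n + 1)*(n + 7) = n^2 + 8*n + 7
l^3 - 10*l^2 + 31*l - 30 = (l - 5)*(l - 3)*(l - 2)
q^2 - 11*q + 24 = (q - 8)*(q - 3)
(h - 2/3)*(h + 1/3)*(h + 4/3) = h^3 + h^2 - 2*h/3 - 8/27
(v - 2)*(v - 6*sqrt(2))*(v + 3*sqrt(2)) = v^3 - 3*sqrt(2)*v^2 - 2*v^2 - 36*v + 6*sqrt(2)*v + 72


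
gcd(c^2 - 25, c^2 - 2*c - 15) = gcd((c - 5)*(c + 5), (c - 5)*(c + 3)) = c - 5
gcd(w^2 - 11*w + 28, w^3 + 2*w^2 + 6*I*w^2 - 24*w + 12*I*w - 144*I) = w - 4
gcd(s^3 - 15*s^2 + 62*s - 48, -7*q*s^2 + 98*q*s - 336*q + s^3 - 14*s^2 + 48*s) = s^2 - 14*s + 48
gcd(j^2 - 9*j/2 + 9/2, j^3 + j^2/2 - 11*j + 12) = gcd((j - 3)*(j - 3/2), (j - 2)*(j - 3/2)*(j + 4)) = j - 3/2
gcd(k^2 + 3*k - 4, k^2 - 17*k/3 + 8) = 1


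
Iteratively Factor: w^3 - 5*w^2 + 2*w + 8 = (w + 1)*(w^2 - 6*w + 8) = (w - 2)*(w + 1)*(w - 4)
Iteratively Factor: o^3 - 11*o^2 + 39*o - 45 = (o - 3)*(o^2 - 8*o + 15) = (o - 3)^2*(o - 5)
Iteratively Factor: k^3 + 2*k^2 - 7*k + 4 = (k + 4)*(k^2 - 2*k + 1) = (k - 1)*(k + 4)*(k - 1)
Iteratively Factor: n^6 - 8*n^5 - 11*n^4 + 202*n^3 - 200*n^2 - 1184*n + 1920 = (n - 5)*(n^5 - 3*n^4 - 26*n^3 + 72*n^2 + 160*n - 384) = (n - 5)*(n + 3)*(n^4 - 6*n^3 - 8*n^2 + 96*n - 128) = (n - 5)*(n - 4)*(n + 3)*(n^3 - 2*n^2 - 16*n + 32) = (n - 5)*(n - 4)*(n - 2)*(n + 3)*(n^2 - 16) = (n - 5)*(n - 4)*(n - 2)*(n + 3)*(n + 4)*(n - 4)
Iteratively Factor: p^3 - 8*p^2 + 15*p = (p)*(p^2 - 8*p + 15) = p*(p - 3)*(p - 5)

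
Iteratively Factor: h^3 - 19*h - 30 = (h - 5)*(h^2 + 5*h + 6) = (h - 5)*(h + 3)*(h + 2)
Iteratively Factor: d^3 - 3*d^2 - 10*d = (d - 5)*(d^2 + 2*d) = (d - 5)*(d + 2)*(d)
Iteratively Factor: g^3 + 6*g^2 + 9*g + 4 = (g + 1)*(g^2 + 5*g + 4) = (g + 1)^2*(g + 4)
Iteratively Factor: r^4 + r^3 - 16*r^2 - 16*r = (r - 4)*(r^3 + 5*r^2 + 4*r) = (r - 4)*(r + 1)*(r^2 + 4*r) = (r - 4)*(r + 1)*(r + 4)*(r)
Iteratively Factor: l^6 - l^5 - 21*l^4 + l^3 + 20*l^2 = (l - 1)*(l^5 - 21*l^3 - 20*l^2) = (l - 5)*(l - 1)*(l^4 + 5*l^3 + 4*l^2) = l*(l - 5)*(l - 1)*(l^3 + 5*l^2 + 4*l) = l*(l - 5)*(l - 1)*(l + 1)*(l^2 + 4*l) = l*(l - 5)*(l - 1)*(l + 1)*(l + 4)*(l)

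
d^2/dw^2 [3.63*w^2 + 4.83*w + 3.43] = 7.26000000000000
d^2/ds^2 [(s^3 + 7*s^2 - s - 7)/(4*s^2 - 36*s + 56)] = 3*(43*s^3 - 231*s^2 + 273*s + 259)/(2*(s^6 - 27*s^5 + 285*s^4 - 1485*s^3 + 3990*s^2 - 5292*s + 2744))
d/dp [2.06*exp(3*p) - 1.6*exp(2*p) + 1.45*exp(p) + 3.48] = (6.18*exp(2*p) - 3.2*exp(p) + 1.45)*exp(p)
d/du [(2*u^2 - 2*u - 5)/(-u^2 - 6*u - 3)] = 2*(-7*u^2 - 11*u - 12)/(u^4 + 12*u^3 + 42*u^2 + 36*u + 9)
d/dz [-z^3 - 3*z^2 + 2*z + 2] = -3*z^2 - 6*z + 2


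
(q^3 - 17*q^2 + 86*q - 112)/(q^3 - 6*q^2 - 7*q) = (q^2 - 10*q + 16)/(q*(q + 1))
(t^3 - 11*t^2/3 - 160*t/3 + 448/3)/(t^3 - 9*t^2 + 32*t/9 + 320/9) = 3*(t + 7)/(3*t + 5)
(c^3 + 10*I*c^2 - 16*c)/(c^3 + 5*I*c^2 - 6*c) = (c + 8*I)/(c + 3*I)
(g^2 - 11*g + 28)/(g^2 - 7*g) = (g - 4)/g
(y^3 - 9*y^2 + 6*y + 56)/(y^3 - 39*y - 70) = (y - 4)/(y + 5)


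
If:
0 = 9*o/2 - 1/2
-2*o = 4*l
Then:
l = -1/18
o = 1/9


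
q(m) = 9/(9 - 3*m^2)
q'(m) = 54*m/(9 - 3*m^2)^2 = 6*m/(m^2 - 3)^2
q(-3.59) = -0.30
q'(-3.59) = -0.22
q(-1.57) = 5.61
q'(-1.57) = -32.90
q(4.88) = -0.14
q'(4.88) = 0.07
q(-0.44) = 1.07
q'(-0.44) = -0.34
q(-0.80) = 1.27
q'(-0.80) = -0.86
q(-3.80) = -0.26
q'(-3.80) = -0.17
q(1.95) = -3.74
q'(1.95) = 18.17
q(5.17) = -0.13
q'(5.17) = 0.06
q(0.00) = 1.00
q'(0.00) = 0.00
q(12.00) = -0.02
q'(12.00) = 0.00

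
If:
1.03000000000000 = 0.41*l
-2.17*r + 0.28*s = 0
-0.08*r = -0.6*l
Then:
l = 2.51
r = 18.84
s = 146.02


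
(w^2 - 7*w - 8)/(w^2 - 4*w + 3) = (w^2 - 7*w - 8)/(w^2 - 4*w + 3)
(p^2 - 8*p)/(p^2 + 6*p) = (p - 8)/(p + 6)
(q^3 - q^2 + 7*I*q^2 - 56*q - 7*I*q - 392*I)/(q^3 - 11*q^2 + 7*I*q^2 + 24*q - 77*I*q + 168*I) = (q + 7)/(q - 3)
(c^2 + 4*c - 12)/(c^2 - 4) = (c + 6)/(c + 2)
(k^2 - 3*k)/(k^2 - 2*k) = (k - 3)/(k - 2)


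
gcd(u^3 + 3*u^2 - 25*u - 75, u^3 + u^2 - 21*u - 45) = u^2 - 2*u - 15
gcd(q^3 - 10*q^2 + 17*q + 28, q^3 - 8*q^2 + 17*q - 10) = 1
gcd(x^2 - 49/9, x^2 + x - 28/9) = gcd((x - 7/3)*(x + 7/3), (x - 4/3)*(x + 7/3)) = x + 7/3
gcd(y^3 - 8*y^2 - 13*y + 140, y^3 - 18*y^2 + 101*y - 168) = y - 7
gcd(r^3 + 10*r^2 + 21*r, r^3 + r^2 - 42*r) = r^2 + 7*r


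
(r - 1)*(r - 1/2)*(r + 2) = r^3 + r^2/2 - 5*r/2 + 1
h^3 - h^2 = h^2*(h - 1)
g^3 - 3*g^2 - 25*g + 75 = (g - 5)*(g - 3)*(g + 5)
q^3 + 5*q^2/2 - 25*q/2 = q*(q - 5/2)*(q + 5)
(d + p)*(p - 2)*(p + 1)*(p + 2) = d*p^3 + d*p^2 - 4*d*p - 4*d + p^4 + p^3 - 4*p^2 - 4*p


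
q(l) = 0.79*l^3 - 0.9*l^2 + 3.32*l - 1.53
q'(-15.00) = 563.57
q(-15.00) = -2920.08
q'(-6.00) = 99.44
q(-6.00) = -224.49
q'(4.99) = 53.35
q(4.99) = 90.79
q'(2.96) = 18.76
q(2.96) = 20.90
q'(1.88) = 8.31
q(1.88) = 6.78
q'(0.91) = 3.64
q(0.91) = 1.34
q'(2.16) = 10.49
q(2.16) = 9.40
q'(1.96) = 8.90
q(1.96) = 7.47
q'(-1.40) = 10.49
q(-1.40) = -10.11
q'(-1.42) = 10.65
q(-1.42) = -10.32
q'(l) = 2.37*l^2 - 1.8*l + 3.32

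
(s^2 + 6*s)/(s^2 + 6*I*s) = (s + 6)/(s + 6*I)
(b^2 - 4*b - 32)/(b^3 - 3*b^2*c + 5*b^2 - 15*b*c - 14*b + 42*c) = (b^2 - 4*b - 32)/(b^3 - 3*b^2*c + 5*b^2 - 15*b*c - 14*b + 42*c)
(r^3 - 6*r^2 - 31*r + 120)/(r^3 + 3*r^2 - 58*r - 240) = (r - 3)/(r + 6)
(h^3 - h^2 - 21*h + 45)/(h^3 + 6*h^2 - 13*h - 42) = (h^2 + 2*h - 15)/(h^2 + 9*h + 14)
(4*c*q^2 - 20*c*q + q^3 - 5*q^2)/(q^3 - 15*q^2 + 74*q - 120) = q*(4*c + q)/(q^2 - 10*q + 24)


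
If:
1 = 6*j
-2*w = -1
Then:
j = 1/6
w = 1/2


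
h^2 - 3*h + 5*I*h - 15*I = (h - 3)*(h + 5*I)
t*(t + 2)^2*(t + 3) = t^4 + 7*t^3 + 16*t^2 + 12*t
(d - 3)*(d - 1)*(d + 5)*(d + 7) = d^4 + 8*d^3 - 10*d^2 - 104*d + 105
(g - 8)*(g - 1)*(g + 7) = g^3 - 2*g^2 - 55*g + 56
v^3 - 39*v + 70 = (v - 5)*(v - 2)*(v + 7)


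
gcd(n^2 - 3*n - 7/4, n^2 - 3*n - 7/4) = n^2 - 3*n - 7/4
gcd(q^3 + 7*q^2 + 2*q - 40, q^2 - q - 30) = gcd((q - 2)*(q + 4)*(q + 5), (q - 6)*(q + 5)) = q + 5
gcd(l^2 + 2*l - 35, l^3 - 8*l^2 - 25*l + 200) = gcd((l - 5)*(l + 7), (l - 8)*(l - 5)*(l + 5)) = l - 5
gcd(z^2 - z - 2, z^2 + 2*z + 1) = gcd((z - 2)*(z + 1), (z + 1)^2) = z + 1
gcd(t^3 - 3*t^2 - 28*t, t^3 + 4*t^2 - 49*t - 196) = t^2 - 3*t - 28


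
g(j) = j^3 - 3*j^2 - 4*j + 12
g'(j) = 3*j^2 - 6*j - 4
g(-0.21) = 12.70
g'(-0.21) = -2.61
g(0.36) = 10.22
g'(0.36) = -5.77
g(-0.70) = 12.99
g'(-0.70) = 1.67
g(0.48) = 9.50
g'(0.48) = -6.19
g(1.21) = 4.54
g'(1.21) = -6.87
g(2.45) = -1.10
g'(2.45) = -0.69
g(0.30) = 10.56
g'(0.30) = -5.53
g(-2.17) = -3.67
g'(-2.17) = 23.15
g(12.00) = 1260.00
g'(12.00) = 356.00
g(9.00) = 462.00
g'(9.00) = 185.00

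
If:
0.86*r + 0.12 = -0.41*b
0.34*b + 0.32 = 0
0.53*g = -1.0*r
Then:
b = -0.94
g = -0.58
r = 0.31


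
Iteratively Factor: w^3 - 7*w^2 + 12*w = (w - 3)*(w^2 - 4*w) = (w - 4)*(w - 3)*(w)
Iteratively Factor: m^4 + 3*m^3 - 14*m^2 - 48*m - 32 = (m + 1)*(m^3 + 2*m^2 - 16*m - 32) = (m + 1)*(m + 4)*(m^2 - 2*m - 8) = (m + 1)*(m + 2)*(m + 4)*(m - 4)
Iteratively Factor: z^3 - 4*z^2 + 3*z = (z - 3)*(z^2 - z) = (z - 3)*(z - 1)*(z)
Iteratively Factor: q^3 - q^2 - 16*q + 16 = (q - 1)*(q^2 - 16) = (q - 4)*(q - 1)*(q + 4)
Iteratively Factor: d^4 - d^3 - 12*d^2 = (d)*(d^3 - d^2 - 12*d) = d*(d + 3)*(d^2 - 4*d) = d^2*(d + 3)*(d - 4)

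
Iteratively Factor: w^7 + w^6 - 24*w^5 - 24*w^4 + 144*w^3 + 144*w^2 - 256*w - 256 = (w + 4)*(w^6 - 3*w^5 - 12*w^4 + 24*w^3 + 48*w^2 - 48*w - 64) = (w - 2)*(w + 4)*(w^5 - w^4 - 14*w^3 - 4*w^2 + 40*w + 32) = (w - 4)*(w - 2)*(w + 4)*(w^4 + 3*w^3 - 2*w^2 - 12*w - 8) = (w - 4)*(w - 2)^2*(w + 4)*(w^3 + 5*w^2 + 8*w + 4) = (w - 4)*(w - 2)^2*(w + 1)*(w + 4)*(w^2 + 4*w + 4) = (w - 4)*(w - 2)^2*(w + 1)*(w + 2)*(w + 4)*(w + 2)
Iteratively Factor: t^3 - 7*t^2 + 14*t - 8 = (t - 1)*(t^2 - 6*t + 8) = (t - 2)*(t - 1)*(t - 4)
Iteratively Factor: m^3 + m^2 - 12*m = (m)*(m^2 + m - 12) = m*(m - 3)*(m + 4)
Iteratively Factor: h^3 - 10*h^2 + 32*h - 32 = (h - 4)*(h^2 - 6*h + 8) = (h - 4)^2*(h - 2)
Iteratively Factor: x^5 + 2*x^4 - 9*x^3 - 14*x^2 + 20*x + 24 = (x - 2)*(x^4 + 4*x^3 - x^2 - 16*x - 12) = (x - 2)*(x + 3)*(x^3 + x^2 - 4*x - 4) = (x - 2)^2*(x + 3)*(x^2 + 3*x + 2) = (x - 2)^2*(x + 1)*(x + 3)*(x + 2)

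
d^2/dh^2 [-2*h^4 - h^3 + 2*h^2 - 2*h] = -24*h^2 - 6*h + 4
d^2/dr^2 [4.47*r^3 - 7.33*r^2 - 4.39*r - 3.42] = 26.82*r - 14.66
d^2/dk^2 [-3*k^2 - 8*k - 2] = -6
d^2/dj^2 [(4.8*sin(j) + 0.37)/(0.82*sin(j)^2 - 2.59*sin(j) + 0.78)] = (-3.22752*sin(j)^5 - 11.189392*sin(j)^4 + 27.232938*sin(j)^3 - 9.73962100000002*sin(j)^2 - 26.80311*sin(j) + 23.88461)/(0.551368*sin(j)^6 - 5.224548*sin(j)^5 + 18.075342*sin(j)^4 - 27.313363*sin(j)^3 + 17.193618*sin(j)^2 - 4.727268*sin(j) + 0.474552)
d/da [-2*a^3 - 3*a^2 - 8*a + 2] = -6*a^2 - 6*a - 8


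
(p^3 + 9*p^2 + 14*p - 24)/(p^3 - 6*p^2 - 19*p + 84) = (p^2 + 5*p - 6)/(p^2 - 10*p + 21)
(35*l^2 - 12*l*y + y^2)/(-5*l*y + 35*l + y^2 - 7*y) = (-7*l + y)/(y - 7)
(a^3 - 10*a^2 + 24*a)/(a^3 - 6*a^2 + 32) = a*(a - 6)/(a^2 - 2*a - 8)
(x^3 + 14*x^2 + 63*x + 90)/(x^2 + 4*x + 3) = (x^2 + 11*x + 30)/(x + 1)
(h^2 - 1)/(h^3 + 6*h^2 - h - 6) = 1/(h + 6)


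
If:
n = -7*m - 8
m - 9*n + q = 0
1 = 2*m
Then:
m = 1/2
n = -23/2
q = -104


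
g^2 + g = g*(g + 1)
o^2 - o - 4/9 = (o - 4/3)*(o + 1/3)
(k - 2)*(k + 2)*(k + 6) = k^3 + 6*k^2 - 4*k - 24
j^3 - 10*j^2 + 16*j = j*(j - 8)*(j - 2)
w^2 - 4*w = w*(w - 4)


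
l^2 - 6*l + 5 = (l - 5)*(l - 1)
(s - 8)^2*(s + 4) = s^3 - 12*s^2 + 256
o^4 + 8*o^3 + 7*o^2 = o^2*(o + 1)*(o + 7)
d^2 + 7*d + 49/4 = (d + 7/2)^2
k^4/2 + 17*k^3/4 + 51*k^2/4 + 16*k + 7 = (k/2 + 1)*(k + 1)*(k + 2)*(k + 7/2)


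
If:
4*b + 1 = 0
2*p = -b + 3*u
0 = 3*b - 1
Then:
No Solution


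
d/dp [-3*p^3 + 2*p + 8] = 2 - 9*p^2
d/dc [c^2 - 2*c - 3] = 2*c - 2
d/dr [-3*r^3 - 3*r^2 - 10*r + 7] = -9*r^2 - 6*r - 10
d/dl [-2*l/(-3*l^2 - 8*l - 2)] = 2*(2 - 3*l^2)/(9*l^4 + 48*l^3 + 76*l^2 + 32*l + 4)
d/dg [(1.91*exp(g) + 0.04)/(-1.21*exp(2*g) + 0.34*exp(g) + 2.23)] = (2.3111*exp(2*g) + 0.0968*exp(g) + 4.2457)*exp(g)/(1.4641*exp(4*g) - 0.8228*exp(3*g) - 5.281*exp(2*g) + 1.5164*exp(g) + 4.9729)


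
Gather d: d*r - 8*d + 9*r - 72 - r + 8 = d*(r - 8) + 8*r - 64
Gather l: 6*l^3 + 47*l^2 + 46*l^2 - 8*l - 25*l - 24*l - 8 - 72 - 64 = 6*l^3 + 93*l^2 - 57*l - 144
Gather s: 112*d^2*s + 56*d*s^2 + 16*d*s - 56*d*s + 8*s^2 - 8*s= s^2*(56*d + 8) + s*(112*d^2 - 40*d - 8)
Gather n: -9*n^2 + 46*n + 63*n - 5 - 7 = -9*n^2 + 109*n - 12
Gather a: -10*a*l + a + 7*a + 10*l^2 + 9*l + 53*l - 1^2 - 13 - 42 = a*(8 - 10*l) + 10*l^2 + 62*l - 56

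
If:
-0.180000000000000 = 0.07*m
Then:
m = -2.57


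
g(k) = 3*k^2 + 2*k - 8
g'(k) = 6*k + 2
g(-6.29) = 98.11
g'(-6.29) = -35.74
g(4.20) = 53.32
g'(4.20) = 27.20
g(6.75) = 142.19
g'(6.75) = 42.50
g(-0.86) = -7.50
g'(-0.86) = -3.16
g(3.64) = 39.03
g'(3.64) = 23.84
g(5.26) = 85.52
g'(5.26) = 33.56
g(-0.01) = -8.02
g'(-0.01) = 1.94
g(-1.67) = -2.97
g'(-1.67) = -8.02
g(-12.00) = 400.00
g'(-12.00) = -70.00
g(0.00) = -8.00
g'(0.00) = 2.00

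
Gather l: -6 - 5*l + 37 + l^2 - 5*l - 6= l^2 - 10*l + 25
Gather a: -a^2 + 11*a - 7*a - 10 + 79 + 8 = -a^2 + 4*a + 77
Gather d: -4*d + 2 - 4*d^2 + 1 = -4*d^2 - 4*d + 3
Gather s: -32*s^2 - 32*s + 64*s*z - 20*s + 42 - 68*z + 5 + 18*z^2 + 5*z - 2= -32*s^2 + s*(64*z - 52) + 18*z^2 - 63*z + 45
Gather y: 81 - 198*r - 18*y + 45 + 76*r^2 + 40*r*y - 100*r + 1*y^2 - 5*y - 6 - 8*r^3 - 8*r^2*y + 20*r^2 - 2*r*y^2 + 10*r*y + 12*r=-8*r^3 + 96*r^2 - 286*r + y^2*(1 - 2*r) + y*(-8*r^2 + 50*r - 23) + 120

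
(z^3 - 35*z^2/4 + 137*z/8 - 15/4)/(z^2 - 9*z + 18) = (8*z^2 - 22*z + 5)/(8*(z - 3))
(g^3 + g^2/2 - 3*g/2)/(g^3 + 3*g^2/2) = (g - 1)/g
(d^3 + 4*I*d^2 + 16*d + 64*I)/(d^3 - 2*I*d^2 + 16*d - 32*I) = (d + 4*I)/(d - 2*I)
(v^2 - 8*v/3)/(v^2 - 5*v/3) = (3*v - 8)/(3*v - 5)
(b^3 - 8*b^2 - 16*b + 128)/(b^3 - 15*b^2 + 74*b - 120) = (b^2 - 4*b - 32)/(b^2 - 11*b + 30)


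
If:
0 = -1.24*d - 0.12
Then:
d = -0.10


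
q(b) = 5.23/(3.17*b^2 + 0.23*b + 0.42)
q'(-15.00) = 0.00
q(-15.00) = 0.01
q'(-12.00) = 0.00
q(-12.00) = 0.01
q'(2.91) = -0.13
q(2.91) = 0.19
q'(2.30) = -0.25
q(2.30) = 0.30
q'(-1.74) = 0.61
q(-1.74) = 0.54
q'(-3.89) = 0.06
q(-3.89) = 0.11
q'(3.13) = -0.10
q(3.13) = 0.16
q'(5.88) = -0.02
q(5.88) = 0.05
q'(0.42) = -13.07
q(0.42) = 4.86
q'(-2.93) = 0.13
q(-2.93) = 0.19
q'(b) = 5.23*(-6.34*b - 0.23)/(3.17*b^2 + 0.23*b + 0.42)^2 = (-33.1582*b - 1.2029)/(3.17*b^2 + 0.23*b + 0.42)^2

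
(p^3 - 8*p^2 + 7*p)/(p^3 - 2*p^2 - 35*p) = (p - 1)/(p + 5)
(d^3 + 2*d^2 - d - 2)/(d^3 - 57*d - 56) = (d^2 + d - 2)/(d^2 - d - 56)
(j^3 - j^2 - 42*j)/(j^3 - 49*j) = (j + 6)/(j + 7)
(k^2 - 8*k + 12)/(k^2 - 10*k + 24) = (k - 2)/(k - 4)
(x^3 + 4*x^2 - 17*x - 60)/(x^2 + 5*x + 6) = (x^2 + x - 20)/(x + 2)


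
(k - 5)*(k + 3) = k^2 - 2*k - 15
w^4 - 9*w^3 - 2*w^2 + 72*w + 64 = (w - 8)*(w - 4)*(w + 1)*(w + 2)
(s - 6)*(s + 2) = s^2 - 4*s - 12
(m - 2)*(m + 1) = m^2 - m - 2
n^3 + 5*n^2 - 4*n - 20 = (n - 2)*(n + 2)*(n + 5)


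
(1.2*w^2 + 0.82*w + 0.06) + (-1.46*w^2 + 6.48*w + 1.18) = -0.26*w^2 + 7.3*w + 1.24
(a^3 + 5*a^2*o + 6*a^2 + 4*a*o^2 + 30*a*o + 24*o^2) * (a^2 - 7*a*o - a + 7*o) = a^5 - 2*a^4*o + 5*a^4 - 31*a^3*o^2 - 10*a^3*o - 6*a^3 - 28*a^2*o^3 - 155*a^2*o^2 + 12*a^2*o - 140*a*o^3 + 186*a*o^2 + 168*o^3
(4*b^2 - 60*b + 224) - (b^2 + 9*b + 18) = 3*b^2 - 69*b + 206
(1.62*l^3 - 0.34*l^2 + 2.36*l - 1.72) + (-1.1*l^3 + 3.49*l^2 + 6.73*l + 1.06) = 0.52*l^3 + 3.15*l^2 + 9.09*l - 0.66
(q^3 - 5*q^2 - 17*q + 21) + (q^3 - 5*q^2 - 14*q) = 2*q^3 - 10*q^2 - 31*q + 21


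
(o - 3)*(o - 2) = o^2 - 5*o + 6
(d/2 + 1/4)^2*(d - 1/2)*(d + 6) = d^4/4 + 13*d^3/8 + 11*d^2/16 - 13*d/32 - 3/16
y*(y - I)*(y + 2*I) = y^3 + I*y^2 + 2*y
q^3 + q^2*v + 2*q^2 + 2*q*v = q*(q + 2)*(q + v)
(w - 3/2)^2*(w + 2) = w^3 - w^2 - 15*w/4 + 9/2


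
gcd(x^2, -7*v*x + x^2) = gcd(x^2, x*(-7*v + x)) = x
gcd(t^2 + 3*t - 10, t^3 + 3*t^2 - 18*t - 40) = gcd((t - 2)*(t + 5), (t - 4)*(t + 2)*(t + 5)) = t + 5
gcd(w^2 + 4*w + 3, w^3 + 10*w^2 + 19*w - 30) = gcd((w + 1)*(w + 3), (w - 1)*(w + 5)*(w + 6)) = 1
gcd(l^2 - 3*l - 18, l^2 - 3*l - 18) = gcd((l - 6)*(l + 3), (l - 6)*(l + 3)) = l^2 - 3*l - 18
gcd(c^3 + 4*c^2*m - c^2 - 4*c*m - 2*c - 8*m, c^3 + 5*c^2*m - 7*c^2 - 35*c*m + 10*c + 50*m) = c - 2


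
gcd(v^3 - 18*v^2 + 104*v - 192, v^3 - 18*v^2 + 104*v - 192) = v^3 - 18*v^2 + 104*v - 192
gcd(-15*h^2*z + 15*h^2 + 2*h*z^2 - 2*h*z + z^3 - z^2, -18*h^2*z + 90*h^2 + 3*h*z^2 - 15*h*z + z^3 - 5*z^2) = -3*h + z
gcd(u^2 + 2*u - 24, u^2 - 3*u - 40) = 1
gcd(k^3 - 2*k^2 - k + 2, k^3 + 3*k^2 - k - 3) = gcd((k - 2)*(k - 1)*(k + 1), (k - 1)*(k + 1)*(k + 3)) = k^2 - 1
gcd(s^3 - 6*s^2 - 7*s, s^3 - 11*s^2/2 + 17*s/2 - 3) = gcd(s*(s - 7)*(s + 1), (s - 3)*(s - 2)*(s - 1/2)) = 1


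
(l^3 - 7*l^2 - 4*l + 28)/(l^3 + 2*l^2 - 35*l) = (l^3 - 7*l^2 - 4*l + 28)/(l*(l^2 + 2*l - 35))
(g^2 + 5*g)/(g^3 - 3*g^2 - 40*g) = 1/(g - 8)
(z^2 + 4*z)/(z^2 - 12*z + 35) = z*(z + 4)/(z^2 - 12*z + 35)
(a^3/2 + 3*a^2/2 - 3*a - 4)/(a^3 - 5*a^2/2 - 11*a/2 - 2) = (a^2 + 2*a - 8)/(2*a^2 - 7*a - 4)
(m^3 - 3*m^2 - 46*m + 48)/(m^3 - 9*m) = (m^3 - 3*m^2 - 46*m + 48)/(m*(m^2 - 9))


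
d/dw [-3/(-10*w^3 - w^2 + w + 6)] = 3*(-30*w^2 - 2*w + 1)/(10*w^3 + w^2 - w - 6)^2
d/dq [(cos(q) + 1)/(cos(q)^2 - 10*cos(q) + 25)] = (cos(q) + 7)*sin(q)/(cos(q) - 5)^3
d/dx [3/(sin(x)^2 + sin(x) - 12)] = -3*(2*sin(x) + 1)*cos(x)/(sin(x)^2 + sin(x) - 12)^2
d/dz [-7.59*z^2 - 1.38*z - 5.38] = -15.18*z - 1.38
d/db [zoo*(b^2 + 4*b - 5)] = zoo*(b + 2)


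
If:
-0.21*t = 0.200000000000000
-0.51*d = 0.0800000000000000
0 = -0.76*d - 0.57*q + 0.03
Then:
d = -0.16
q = 0.26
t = -0.95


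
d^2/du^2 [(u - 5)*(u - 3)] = 2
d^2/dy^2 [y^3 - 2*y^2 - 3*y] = 6*y - 4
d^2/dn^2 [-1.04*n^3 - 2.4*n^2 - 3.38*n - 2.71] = -6.24*n - 4.8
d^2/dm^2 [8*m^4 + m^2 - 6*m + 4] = 96*m^2 + 2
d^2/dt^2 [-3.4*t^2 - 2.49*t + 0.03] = -6.80000000000000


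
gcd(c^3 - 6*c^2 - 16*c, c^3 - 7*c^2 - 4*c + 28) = c + 2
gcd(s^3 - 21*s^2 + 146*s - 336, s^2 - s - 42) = s - 7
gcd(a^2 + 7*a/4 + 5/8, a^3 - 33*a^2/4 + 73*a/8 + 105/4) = a + 5/4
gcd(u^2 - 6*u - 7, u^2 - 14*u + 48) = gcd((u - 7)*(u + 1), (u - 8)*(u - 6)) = 1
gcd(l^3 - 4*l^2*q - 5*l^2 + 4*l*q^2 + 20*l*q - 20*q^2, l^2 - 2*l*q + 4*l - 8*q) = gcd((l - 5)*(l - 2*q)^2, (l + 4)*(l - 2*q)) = -l + 2*q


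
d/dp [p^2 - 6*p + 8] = 2*p - 6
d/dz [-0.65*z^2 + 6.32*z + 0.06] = 6.32 - 1.3*z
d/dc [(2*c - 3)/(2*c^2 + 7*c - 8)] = (-4*c^2 + 12*c + 5)/(4*c^4 + 28*c^3 + 17*c^2 - 112*c + 64)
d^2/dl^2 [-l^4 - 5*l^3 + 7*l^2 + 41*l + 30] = -12*l^2 - 30*l + 14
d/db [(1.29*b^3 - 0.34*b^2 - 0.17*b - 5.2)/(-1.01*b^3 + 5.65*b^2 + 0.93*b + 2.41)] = (4.44089209850063e-16*b^5 + 6.9451*b^4 + 2.056*b^3 - 5.785*b^2 + 57.1212*b + 4.4263)/(1.0201*b^6 - 11.413*b^5 + 30.0439*b^4 + 5.6408*b^3 + 28.0979*b^2 + 4.4826*b + 5.8081)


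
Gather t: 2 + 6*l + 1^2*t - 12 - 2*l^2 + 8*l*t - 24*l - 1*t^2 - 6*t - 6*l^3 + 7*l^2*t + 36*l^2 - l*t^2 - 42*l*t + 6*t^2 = -6*l^3 + 34*l^2 - 18*l + t^2*(5 - l) + t*(7*l^2 - 34*l - 5) - 10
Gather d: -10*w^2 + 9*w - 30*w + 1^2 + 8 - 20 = -10*w^2 - 21*w - 11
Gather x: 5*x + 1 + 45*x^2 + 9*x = 45*x^2 + 14*x + 1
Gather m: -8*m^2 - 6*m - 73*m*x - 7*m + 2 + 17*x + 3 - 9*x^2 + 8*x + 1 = -8*m^2 + m*(-73*x - 13) - 9*x^2 + 25*x + 6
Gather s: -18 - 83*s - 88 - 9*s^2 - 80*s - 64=-9*s^2 - 163*s - 170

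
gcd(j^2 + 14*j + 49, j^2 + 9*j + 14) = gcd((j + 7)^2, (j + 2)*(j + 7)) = j + 7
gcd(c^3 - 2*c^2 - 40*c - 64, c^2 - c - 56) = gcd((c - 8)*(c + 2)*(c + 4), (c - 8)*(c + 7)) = c - 8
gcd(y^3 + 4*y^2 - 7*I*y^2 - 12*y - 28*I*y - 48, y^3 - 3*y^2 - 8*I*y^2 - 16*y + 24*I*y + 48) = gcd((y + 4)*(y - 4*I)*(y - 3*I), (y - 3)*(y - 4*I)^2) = y - 4*I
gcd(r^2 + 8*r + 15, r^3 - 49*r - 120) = r^2 + 8*r + 15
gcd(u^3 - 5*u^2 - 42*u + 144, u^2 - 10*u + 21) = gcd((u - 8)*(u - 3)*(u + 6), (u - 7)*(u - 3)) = u - 3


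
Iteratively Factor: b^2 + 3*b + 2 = (b + 1)*(b + 2)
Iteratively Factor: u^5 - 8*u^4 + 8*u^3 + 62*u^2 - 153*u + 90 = (u - 5)*(u^4 - 3*u^3 - 7*u^2 + 27*u - 18) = (u - 5)*(u - 2)*(u^3 - u^2 - 9*u + 9) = (u - 5)*(u - 3)*(u - 2)*(u^2 + 2*u - 3) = (u - 5)*(u - 3)*(u - 2)*(u + 3)*(u - 1)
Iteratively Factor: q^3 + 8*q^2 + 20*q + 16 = (q + 2)*(q^2 + 6*q + 8) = (q + 2)^2*(q + 4)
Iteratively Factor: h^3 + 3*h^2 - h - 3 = (h + 1)*(h^2 + 2*h - 3) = (h + 1)*(h + 3)*(h - 1)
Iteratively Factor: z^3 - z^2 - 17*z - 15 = (z - 5)*(z^2 + 4*z + 3) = (z - 5)*(z + 3)*(z + 1)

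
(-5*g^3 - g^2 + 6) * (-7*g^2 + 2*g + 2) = 35*g^5 - 3*g^4 - 12*g^3 - 44*g^2 + 12*g + 12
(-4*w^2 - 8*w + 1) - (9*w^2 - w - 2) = -13*w^2 - 7*w + 3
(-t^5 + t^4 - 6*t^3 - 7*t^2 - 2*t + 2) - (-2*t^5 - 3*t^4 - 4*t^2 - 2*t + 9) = t^5 + 4*t^4 - 6*t^3 - 3*t^2 - 7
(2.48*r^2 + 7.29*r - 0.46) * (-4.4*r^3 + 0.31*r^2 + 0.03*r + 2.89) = -10.912*r^5 - 31.3072*r^4 + 4.3583*r^3 + 7.2433*r^2 + 21.0543*r - 1.3294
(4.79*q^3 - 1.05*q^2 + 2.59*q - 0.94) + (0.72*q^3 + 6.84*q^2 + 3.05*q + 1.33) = 5.51*q^3 + 5.79*q^2 + 5.64*q + 0.39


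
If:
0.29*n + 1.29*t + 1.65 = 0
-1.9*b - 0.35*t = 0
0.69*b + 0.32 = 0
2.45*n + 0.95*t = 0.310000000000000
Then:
No Solution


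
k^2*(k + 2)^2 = k^4 + 4*k^3 + 4*k^2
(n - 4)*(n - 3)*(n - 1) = n^3 - 8*n^2 + 19*n - 12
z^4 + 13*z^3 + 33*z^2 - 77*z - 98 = (z - 2)*(z + 1)*(z + 7)^2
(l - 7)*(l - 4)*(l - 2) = l^3 - 13*l^2 + 50*l - 56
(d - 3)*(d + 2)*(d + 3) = d^3 + 2*d^2 - 9*d - 18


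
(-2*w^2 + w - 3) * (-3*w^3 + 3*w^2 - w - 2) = 6*w^5 - 9*w^4 + 14*w^3 - 6*w^2 + w + 6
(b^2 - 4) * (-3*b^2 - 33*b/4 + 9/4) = -3*b^4 - 33*b^3/4 + 57*b^2/4 + 33*b - 9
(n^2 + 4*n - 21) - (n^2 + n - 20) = 3*n - 1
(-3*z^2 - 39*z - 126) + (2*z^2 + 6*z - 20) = -z^2 - 33*z - 146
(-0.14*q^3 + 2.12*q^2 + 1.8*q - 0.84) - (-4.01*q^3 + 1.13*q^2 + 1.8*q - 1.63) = 3.87*q^3 + 0.99*q^2 + 0.79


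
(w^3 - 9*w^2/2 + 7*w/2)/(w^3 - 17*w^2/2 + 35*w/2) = (w - 1)/(w - 5)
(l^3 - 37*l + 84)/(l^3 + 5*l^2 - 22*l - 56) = (l - 3)/(l + 2)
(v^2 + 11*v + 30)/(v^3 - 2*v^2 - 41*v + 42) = (v + 5)/(v^2 - 8*v + 7)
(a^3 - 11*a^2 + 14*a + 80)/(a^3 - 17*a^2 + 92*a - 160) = (a + 2)/(a - 4)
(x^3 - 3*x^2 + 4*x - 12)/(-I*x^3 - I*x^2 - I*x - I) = I*(x^3 - 3*x^2 + 4*x - 12)/(x^3 + x^2 + x + 1)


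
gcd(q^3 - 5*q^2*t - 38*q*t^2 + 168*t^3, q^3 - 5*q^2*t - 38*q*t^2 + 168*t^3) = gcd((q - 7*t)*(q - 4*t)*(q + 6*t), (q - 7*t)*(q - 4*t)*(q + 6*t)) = q^3 - 5*q^2*t - 38*q*t^2 + 168*t^3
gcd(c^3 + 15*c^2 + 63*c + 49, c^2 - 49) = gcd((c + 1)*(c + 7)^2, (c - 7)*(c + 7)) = c + 7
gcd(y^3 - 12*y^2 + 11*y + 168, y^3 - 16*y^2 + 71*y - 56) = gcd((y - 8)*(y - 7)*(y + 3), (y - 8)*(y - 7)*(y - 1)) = y^2 - 15*y + 56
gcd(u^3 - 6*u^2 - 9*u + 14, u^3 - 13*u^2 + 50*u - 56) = u - 7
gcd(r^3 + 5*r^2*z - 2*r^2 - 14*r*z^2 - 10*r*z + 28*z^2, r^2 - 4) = r - 2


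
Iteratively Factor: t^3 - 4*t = (t + 2)*(t^2 - 2*t) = t*(t + 2)*(t - 2)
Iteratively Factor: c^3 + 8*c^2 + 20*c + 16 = (c + 2)*(c^2 + 6*c + 8) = (c + 2)*(c + 4)*(c + 2)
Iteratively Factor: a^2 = (a)*(a)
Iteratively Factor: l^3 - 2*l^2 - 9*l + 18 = (l + 3)*(l^2 - 5*l + 6) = (l - 2)*(l + 3)*(l - 3)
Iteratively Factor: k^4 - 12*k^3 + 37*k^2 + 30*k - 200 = (k + 2)*(k^3 - 14*k^2 + 65*k - 100) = (k - 5)*(k + 2)*(k^2 - 9*k + 20) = (k - 5)^2*(k + 2)*(k - 4)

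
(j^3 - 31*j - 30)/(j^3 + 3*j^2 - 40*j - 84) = (j^2 + 6*j + 5)/(j^2 + 9*j + 14)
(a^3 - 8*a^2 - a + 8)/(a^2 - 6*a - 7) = (a^2 - 9*a + 8)/(a - 7)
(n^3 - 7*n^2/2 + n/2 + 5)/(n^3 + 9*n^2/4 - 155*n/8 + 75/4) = 4*(n^2 - n - 2)/(4*n^2 + 19*n - 30)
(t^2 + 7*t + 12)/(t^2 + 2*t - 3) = (t + 4)/(t - 1)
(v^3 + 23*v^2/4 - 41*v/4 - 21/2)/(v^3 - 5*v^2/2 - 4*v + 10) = (4*v^2 + 31*v + 21)/(2*(2*v^2 - v - 10))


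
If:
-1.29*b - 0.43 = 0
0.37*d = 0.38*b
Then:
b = -0.33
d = -0.34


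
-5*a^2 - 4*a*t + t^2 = (-5*a + t)*(a + t)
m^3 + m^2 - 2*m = m*(m - 1)*(m + 2)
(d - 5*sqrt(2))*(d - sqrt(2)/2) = d^2 - 11*sqrt(2)*d/2 + 5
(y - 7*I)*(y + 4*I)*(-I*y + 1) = -I*y^3 - 2*y^2 - 31*I*y + 28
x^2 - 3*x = x*(x - 3)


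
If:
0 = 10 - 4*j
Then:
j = 5/2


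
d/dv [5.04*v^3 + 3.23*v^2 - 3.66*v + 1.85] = 15.12*v^2 + 6.46*v - 3.66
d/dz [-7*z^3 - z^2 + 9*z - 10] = -21*z^2 - 2*z + 9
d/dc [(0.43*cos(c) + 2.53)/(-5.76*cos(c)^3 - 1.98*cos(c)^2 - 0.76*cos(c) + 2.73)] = -(4.9536*cos(c)^3 + 44.5698*cos(c)^2 + 10.0188*cos(c) + 3.09670000000001)*sin(c)/(5.76*cos(c)^3 + 1.98*cos(c)^2 + 0.76*cos(c) - 2.73)^2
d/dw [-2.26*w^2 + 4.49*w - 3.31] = 4.49 - 4.52*w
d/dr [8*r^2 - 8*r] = 16*r - 8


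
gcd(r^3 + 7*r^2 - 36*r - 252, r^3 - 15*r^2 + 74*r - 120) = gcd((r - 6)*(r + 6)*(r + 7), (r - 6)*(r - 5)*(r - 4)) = r - 6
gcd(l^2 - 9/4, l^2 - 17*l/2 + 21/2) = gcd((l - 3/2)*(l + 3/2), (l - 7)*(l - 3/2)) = l - 3/2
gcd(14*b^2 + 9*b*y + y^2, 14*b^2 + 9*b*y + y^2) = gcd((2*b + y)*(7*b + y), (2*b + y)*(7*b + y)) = 14*b^2 + 9*b*y + y^2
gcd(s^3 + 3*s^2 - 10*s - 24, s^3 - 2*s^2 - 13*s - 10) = s + 2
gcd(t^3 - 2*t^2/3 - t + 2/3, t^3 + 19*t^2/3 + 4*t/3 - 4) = t^2 + t/3 - 2/3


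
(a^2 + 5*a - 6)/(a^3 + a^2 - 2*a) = (a + 6)/(a*(a + 2))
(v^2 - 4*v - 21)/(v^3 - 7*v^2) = (v + 3)/v^2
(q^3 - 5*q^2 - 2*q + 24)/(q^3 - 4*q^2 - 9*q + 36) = (q + 2)/(q + 3)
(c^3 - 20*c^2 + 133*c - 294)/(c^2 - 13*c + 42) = c - 7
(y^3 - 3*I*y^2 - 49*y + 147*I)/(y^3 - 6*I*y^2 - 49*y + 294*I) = (y - 3*I)/(y - 6*I)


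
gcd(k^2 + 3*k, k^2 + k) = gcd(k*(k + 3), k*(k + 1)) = k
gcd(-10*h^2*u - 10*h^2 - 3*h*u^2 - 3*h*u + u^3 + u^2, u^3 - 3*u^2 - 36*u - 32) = u + 1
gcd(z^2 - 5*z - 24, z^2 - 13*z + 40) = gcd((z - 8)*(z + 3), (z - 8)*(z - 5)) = z - 8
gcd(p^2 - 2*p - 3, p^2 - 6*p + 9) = p - 3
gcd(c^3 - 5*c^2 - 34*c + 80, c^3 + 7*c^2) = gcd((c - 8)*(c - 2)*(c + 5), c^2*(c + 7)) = 1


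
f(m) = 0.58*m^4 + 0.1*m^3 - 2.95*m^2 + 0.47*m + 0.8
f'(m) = 2.32*m^3 + 0.3*m^2 - 5.9*m + 0.47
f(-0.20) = 0.59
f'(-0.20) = 1.64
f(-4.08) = 103.70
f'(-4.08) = -128.03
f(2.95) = 23.01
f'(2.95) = 45.24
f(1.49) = -1.86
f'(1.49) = 0.02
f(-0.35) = 0.28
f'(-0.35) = 2.47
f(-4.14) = 111.58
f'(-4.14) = -134.58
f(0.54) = 0.26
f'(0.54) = -2.26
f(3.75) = 81.05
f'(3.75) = 104.91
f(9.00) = 3644.36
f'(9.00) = 1662.95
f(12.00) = 11781.32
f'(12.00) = 3981.83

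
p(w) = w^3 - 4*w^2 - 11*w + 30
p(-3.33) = -14.65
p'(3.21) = -5.77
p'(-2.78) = 34.43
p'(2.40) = -12.92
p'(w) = 3*w^2 - 8*w - 11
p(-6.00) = -264.00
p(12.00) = 1050.00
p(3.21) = -13.45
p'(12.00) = 325.00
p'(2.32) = -13.41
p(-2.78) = 8.18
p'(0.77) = -15.38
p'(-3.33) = 48.91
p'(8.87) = 154.07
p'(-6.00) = 145.00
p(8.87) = 315.59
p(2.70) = -9.18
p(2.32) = -4.56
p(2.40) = -5.62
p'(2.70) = -10.73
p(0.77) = 19.61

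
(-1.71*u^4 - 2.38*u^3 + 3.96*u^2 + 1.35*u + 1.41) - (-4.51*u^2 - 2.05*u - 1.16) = -1.71*u^4 - 2.38*u^3 + 8.47*u^2 + 3.4*u + 2.57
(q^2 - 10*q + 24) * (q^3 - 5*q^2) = q^5 - 15*q^4 + 74*q^3 - 120*q^2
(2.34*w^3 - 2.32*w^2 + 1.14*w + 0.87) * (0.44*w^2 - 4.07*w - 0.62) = 1.0296*w^5 - 10.5446*w^4 + 8.4932*w^3 - 2.8186*w^2 - 4.2477*w - 0.5394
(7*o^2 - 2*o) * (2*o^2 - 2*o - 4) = 14*o^4 - 18*o^3 - 24*o^2 + 8*o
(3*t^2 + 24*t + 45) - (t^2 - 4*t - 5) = 2*t^2 + 28*t + 50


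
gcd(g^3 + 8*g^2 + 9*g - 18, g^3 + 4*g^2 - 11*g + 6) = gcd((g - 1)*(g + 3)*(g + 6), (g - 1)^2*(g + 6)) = g^2 + 5*g - 6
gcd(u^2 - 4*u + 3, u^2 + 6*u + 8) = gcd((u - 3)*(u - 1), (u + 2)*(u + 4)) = 1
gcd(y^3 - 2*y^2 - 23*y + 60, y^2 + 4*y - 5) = y + 5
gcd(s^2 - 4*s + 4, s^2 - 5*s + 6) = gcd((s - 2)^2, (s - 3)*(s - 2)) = s - 2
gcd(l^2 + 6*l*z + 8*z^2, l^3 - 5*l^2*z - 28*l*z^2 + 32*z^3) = l + 4*z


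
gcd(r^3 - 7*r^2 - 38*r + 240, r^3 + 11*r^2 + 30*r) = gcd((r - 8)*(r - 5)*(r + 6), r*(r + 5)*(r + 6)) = r + 6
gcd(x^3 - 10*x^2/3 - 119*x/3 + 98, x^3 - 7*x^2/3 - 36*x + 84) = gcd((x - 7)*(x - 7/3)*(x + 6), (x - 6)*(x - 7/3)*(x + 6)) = x^2 + 11*x/3 - 14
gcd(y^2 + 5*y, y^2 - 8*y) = y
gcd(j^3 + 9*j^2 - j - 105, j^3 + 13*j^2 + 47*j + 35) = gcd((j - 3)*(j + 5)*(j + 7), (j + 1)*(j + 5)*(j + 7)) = j^2 + 12*j + 35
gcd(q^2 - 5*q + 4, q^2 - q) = q - 1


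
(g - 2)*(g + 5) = g^2 + 3*g - 10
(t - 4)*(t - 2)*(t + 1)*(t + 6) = t^4 + t^3 - 28*t^2 + 20*t + 48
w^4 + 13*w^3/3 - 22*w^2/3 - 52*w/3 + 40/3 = (w - 2)*(w - 2/3)*(w + 2)*(w + 5)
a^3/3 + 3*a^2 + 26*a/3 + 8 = (a/3 + 1)*(a + 2)*(a + 4)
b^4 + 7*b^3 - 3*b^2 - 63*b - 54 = (b - 3)*(b + 1)*(b + 3)*(b + 6)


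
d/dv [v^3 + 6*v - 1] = 3*v^2 + 6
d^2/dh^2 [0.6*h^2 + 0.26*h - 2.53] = 1.20000000000000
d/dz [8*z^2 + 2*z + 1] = 16*z + 2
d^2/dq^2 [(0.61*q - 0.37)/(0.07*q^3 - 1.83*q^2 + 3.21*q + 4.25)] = (0.017934*q^5 - 0.490602*q^4 + 4.569876*q^3 - 10.111092*q^2 + 42.167046*q - 30.024234)/(0.000343*q^9 - 0.026901*q^8 + 0.750456*q^7 - 8.533218*q^6 + 31.147218*q^5 - 8.141184*q^4 - 112.925364*q^3 + 32.21415*q^2 + 173.941875*q + 76.765625)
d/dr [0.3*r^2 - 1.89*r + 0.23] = 0.6*r - 1.89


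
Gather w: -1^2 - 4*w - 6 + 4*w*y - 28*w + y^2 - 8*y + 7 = w*(4*y - 32) + y^2 - 8*y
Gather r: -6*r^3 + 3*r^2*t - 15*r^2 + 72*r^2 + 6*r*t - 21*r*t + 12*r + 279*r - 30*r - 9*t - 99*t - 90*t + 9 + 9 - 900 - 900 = -6*r^3 + r^2*(3*t + 57) + r*(261 - 15*t) - 198*t - 1782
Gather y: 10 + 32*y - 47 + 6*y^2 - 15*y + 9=6*y^2 + 17*y - 28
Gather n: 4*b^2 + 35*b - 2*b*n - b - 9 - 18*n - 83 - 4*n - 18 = 4*b^2 + 34*b + n*(-2*b - 22) - 110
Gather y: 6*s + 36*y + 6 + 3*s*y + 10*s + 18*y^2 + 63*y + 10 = 16*s + 18*y^2 + y*(3*s + 99) + 16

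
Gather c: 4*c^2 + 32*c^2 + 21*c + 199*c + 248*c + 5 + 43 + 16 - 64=36*c^2 + 468*c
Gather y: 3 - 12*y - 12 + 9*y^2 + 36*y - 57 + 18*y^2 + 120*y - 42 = 27*y^2 + 144*y - 108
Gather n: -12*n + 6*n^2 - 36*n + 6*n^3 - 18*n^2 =6*n^3 - 12*n^2 - 48*n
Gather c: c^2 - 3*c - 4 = c^2 - 3*c - 4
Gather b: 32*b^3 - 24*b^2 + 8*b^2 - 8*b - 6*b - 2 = 32*b^3 - 16*b^2 - 14*b - 2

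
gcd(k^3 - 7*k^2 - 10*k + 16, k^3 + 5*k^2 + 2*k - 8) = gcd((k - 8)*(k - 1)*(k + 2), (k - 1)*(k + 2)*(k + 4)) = k^2 + k - 2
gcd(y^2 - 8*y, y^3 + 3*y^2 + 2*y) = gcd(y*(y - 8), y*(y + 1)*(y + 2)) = y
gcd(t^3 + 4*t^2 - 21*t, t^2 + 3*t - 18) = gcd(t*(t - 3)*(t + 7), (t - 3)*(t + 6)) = t - 3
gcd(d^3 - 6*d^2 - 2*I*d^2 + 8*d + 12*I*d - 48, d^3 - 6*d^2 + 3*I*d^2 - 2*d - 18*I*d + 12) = d^2 + d*(-6 + 2*I) - 12*I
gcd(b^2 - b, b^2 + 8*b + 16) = 1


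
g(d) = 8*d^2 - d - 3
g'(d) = 16*d - 1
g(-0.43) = -1.09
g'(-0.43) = -7.88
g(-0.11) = -2.79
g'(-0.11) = -2.76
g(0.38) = -2.22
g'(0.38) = 5.08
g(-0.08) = -2.87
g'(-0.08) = -2.28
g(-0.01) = -2.99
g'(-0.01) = -1.16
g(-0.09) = -2.85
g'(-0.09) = -2.44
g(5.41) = 225.73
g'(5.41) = 85.56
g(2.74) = 54.32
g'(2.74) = 42.84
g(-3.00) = 72.00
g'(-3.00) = -49.00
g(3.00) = 66.00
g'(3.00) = 47.00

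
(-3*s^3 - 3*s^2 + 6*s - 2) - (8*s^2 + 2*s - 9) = -3*s^3 - 11*s^2 + 4*s + 7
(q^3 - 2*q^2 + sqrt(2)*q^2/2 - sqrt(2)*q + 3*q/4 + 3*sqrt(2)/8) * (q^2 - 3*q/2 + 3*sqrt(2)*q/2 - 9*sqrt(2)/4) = q^5 - 7*q^4/2 + 2*sqrt(2)*q^4 - 7*sqrt(2)*q^3 + 21*q^3/4 - 51*q^2/8 + 15*sqrt(2)*q^2/2 - 9*sqrt(2)*q/4 + 45*q/8 - 27/16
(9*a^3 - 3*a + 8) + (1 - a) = 9*a^3 - 4*a + 9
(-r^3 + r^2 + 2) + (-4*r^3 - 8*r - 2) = -5*r^3 + r^2 - 8*r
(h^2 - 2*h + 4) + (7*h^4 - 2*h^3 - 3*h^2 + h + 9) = 7*h^4 - 2*h^3 - 2*h^2 - h + 13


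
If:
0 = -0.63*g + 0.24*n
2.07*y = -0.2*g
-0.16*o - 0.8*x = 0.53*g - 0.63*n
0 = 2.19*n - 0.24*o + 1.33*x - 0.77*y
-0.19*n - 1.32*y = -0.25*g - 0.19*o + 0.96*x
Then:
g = 0.00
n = 0.00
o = 0.00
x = 0.00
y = 0.00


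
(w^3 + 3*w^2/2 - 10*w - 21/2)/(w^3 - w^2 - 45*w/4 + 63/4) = 2*(w + 1)/(2*w - 3)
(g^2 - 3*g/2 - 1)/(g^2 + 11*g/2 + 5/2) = (g - 2)/(g + 5)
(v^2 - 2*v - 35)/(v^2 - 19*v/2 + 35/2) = 2*(v + 5)/(2*v - 5)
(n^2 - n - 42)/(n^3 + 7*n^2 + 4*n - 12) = (n - 7)/(n^2 + n - 2)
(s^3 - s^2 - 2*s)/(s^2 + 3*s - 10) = s*(s + 1)/(s + 5)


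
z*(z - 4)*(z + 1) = z^3 - 3*z^2 - 4*z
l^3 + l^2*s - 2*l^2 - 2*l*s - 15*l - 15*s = (l - 5)*(l + 3)*(l + s)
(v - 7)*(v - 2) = v^2 - 9*v + 14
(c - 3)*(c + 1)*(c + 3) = c^3 + c^2 - 9*c - 9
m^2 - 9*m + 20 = (m - 5)*(m - 4)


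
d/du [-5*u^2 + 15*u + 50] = 15 - 10*u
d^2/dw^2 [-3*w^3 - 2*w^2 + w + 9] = -18*w - 4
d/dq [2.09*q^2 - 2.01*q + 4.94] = 4.18*q - 2.01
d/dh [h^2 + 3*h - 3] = 2*h + 3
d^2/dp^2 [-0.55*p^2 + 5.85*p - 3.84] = -1.10000000000000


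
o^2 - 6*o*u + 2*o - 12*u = (o + 2)*(o - 6*u)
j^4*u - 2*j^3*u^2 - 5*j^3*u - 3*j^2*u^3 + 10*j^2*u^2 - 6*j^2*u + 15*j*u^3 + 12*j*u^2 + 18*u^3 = (j - 6)*(j - 3*u)*(j + u)*(j*u + u)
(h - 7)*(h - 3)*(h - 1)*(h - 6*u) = h^4 - 6*h^3*u - 11*h^3 + 66*h^2*u + 31*h^2 - 186*h*u - 21*h + 126*u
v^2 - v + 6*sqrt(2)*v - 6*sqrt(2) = (v - 1)*(v + 6*sqrt(2))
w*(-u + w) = -u*w + w^2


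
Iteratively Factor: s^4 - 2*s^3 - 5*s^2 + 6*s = (s - 3)*(s^3 + s^2 - 2*s) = (s - 3)*(s + 2)*(s^2 - s) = s*(s - 3)*(s + 2)*(s - 1)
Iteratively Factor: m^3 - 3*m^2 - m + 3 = (m - 3)*(m^2 - 1) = (m - 3)*(m - 1)*(m + 1)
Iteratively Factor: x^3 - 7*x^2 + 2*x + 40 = (x + 2)*(x^2 - 9*x + 20) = (x - 5)*(x + 2)*(x - 4)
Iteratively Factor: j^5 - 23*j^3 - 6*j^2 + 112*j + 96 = (j + 4)*(j^4 - 4*j^3 - 7*j^2 + 22*j + 24) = (j - 4)*(j + 4)*(j^3 - 7*j - 6) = (j - 4)*(j - 3)*(j + 4)*(j^2 + 3*j + 2) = (j - 4)*(j - 3)*(j + 2)*(j + 4)*(j + 1)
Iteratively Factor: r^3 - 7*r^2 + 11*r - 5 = (r - 1)*(r^2 - 6*r + 5) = (r - 1)^2*(r - 5)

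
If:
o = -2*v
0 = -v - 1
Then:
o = 2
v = -1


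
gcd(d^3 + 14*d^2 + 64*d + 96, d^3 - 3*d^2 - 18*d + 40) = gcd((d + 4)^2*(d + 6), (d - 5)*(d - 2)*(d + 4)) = d + 4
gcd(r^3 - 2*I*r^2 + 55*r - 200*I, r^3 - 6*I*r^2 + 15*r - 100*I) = r^2 - 10*I*r - 25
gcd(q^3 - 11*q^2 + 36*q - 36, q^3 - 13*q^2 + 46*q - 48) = q^2 - 5*q + 6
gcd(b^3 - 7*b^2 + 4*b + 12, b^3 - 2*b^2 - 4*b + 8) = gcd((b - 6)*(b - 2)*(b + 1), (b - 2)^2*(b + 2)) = b - 2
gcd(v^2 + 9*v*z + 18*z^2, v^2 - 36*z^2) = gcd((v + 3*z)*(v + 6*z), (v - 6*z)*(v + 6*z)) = v + 6*z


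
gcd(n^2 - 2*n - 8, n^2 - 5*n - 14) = n + 2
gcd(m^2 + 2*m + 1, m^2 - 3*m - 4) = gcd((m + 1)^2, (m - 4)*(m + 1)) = m + 1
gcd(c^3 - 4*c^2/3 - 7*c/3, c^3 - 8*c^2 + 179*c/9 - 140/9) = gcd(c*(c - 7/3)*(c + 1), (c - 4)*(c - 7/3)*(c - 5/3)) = c - 7/3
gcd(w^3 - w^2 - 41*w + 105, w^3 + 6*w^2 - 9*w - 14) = w + 7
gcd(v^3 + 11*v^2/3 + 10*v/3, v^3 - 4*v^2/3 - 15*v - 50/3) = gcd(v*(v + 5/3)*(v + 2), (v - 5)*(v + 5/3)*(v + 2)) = v^2 + 11*v/3 + 10/3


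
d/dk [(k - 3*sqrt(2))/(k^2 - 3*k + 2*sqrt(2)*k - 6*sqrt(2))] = (k^2 - 3*k + 2*sqrt(2)*k - (k - 3*sqrt(2))*(2*k - 3 + 2*sqrt(2)) - 6*sqrt(2))/(k^2 - 3*k + 2*sqrt(2)*k - 6*sqrt(2))^2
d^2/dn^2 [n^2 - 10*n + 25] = 2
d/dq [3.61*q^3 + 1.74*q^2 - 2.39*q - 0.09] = 10.83*q^2 + 3.48*q - 2.39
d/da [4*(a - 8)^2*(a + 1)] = 12*(a - 8)*(a - 2)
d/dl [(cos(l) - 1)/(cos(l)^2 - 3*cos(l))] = (sin(l) + 3*sin(l)/cos(l)^2 - 2*tan(l))/(cos(l) - 3)^2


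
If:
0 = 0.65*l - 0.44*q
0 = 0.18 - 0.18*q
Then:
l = 0.68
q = 1.00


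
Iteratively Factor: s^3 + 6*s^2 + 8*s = (s)*(s^2 + 6*s + 8) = s*(s + 4)*(s + 2)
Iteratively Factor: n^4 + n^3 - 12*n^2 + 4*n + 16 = (n - 2)*(n^3 + 3*n^2 - 6*n - 8) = (n - 2)*(n + 1)*(n^2 + 2*n - 8) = (n - 2)^2*(n + 1)*(n + 4)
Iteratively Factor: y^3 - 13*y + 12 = (y + 4)*(y^2 - 4*y + 3) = (y - 1)*(y + 4)*(y - 3)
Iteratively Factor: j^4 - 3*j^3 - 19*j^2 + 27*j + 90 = (j - 3)*(j^3 - 19*j - 30) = (j - 5)*(j - 3)*(j^2 + 5*j + 6) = (j - 5)*(j - 3)*(j + 2)*(j + 3)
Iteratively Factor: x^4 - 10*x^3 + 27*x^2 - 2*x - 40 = (x + 1)*(x^3 - 11*x^2 + 38*x - 40) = (x - 2)*(x + 1)*(x^2 - 9*x + 20) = (x - 5)*(x - 2)*(x + 1)*(x - 4)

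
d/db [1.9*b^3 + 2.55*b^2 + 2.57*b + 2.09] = 5.7*b^2 + 5.1*b + 2.57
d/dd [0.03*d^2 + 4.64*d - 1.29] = 0.06*d + 4.64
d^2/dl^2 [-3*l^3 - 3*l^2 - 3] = -18*l - 6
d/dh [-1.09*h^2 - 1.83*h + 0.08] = -2.18*h - 1.83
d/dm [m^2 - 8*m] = 2*m - 8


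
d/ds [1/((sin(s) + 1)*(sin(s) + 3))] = -2*(sin(s) + 2)*cos(s)/((sin(s) + 1)^2*(sin(s) + 3)^2)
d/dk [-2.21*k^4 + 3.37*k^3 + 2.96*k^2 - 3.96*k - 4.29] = -8.84*k^3 + 10.11*k^2 + 5.92*k - 3.96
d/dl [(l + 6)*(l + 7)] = 2*l + 13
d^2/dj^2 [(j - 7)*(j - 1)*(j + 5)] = 6*j - 6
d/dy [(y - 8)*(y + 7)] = 2*y - 1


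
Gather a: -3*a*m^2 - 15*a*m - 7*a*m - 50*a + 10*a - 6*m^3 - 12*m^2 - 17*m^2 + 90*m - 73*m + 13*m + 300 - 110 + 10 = a*(-3*m^2 - 22*m - 40) - 6*m^3 - 29*m^2 + 30*m + 200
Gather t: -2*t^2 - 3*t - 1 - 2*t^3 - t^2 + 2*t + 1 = -2*t^3 - 3*t^2 - t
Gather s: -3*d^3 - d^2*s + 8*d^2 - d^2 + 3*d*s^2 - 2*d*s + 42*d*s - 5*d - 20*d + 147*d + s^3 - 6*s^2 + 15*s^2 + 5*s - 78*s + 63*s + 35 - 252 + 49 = -3*d^3 + 7*d^2 + 122*d + s^3 + s^2*(3*d + 9) + s*(-d^2 + 40*d - 10) - 168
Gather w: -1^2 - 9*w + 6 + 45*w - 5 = 36*w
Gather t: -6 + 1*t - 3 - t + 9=0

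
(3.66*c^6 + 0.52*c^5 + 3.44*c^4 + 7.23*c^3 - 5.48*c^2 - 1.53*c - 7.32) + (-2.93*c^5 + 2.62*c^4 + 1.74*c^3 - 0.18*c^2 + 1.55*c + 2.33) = 3.66*c^6 - 2.41*c^5 + 6.06*c^4 + 8.97*c^3 - 5.66*c^2 + 0.02*c - 4.99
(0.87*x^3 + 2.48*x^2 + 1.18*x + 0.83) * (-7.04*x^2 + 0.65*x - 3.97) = -6.1248*x^5 - 16.8937*x^4 - 10.1491*x^3 - 14.9218*x^2 - 4.1451*x - 3.2951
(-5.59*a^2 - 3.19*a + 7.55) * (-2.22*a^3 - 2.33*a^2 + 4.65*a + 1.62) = 12.4098*a^5 + 20.1065*a^4 - 35.3218*a^3 - 41.4808*a^2 + 29.9397*a + 12.231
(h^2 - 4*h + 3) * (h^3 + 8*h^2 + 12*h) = h^5 + 4*h^4 - 17*h^3 - 24*h^2 + 36*h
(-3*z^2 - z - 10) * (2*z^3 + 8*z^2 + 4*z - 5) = -6*z^5 - 26*z^4 - 40*z^3 - 69*z^2 - 35*z + 50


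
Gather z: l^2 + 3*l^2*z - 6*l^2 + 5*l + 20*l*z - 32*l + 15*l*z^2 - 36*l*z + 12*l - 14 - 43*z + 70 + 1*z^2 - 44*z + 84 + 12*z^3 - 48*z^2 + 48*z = -5*l^2 - 15*l + 12*z^3 + z^2*(15*l - 47) + z*(3*l^2 - 16*l - 39) + 140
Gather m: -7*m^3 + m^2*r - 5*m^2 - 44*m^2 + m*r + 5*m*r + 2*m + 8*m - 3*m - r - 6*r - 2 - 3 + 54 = -7*m^3 + m^2*(r - 49) + m*(6*r + 7) - 7*r + 49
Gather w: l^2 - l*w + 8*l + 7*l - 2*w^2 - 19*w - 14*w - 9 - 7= l^2 + 15*l - 2*w^2 + w*(-l - 33) - 16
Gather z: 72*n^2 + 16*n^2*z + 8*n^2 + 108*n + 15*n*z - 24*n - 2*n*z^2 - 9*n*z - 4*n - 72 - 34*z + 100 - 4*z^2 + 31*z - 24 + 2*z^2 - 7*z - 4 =80*n^2 + 80*n + z^2*(-2*n - 2) + z*(16*n^2 + 6*n - 10)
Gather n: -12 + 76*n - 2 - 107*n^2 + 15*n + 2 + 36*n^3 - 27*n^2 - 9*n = 36*n^3 - 134*n^2 + 82*n - 12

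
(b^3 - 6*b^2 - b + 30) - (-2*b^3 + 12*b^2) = 3*b^3 - 18*b^2 - b + 30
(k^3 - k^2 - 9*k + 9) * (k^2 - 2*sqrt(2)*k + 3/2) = k^5 - 2*sqrt(2)*k^4 - k^4 - 15*k^3/2 + 2*sqrt(2)*k^3 + 15*k^2/2 + 18*sqrt(2)*k^2 - 18*sqrt(2)*k - 27*k/2 + 27/2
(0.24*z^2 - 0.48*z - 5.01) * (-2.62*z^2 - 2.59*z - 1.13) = -0.6288*z^4 + 0.636*z^3 + 14.0982*z^2 + 13.5183*z + 5.6613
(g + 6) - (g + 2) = 4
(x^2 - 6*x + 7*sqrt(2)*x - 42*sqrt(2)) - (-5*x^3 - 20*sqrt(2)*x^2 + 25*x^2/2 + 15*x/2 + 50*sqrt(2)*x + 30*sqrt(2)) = 5*x^3 - 23*x^2/2 + 20*sqrt(2)*x^2 - 43*sqrt(2)*x - 27*x/2 - 72*sqrt(2)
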